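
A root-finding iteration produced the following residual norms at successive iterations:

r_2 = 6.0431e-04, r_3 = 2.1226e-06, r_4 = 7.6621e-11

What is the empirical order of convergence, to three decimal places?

1.810

p ≈ ln(r_4/r_3) / ln(r_3/r_2)
  = ln(7.6621e-11/2.1226e-06) / ln(2.1226e-06/6.0431e-04)
  = ln(3.60977e-05) / ln(0.00351244)
  = -10.229281 / -5.651444 ≈ 1.810030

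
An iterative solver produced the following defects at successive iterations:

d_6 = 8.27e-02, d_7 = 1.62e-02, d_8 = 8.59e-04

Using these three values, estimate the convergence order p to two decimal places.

1.80

p ≈ ln(d_8/d_7) / ln(d_7/d_6)
  = ln(8.59e-04/1.62e-02) / ln(1.62e-02/8.27e-02)
  = ln(0.0530247) / ln(0.195889)
  = -2.93700 / -1.63021 ≈ 1.80161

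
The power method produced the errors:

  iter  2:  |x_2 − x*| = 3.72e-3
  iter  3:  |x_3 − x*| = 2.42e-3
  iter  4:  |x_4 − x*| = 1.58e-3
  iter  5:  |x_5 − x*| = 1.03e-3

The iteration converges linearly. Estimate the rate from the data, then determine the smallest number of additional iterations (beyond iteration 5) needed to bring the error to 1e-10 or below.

Rate ρ ≈ |x_5 − x*|/|x_4 − x*| = 1.03e-3/1.58e-3 = 0.6519.
After j more steps, |x_{5+j} − x*| ≈ 1.03e-3·ρ^j; need ρ^j ≤ 1e-10/1.03e-3 = 9.70874e-08.
j ≥ ln(9.70874e-08)/ln(0.6519) = -16.1477/-0.42786 = 37.741.
So 38 more iterations are needed.

38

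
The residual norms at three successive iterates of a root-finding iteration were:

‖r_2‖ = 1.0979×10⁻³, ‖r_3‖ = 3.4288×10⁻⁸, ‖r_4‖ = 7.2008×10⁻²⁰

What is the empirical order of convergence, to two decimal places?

p ≈ ln(‖r_4‖/‖r_3‖) / ln(‖r_3‖/‖r_2‖)
  = ln(7.2008×10⁻²⁰/3.4288×10⁻⁸) / ln(3.4288×10⁻⁸/1.0979×10⁻³)
  = ln(2.10009e-12) / ln(3.12305e-05)
  = -26.88904 / -10.37412 ≈ 2.59193

2.59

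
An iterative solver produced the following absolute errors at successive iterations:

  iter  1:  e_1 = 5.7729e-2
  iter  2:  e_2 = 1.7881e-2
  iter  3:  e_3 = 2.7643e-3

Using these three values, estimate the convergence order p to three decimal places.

p ≈ ln(e_3/e_2) / ln(e_2/e_1)
  = ln(2.7643e-3/1.7881e-2) / ln(1.7881e-2/5.7729e-2)
  = ln(0.154594) / ln(0.30974)
  = -1.866953 / -1.172022 ≈ 1.592933

1.593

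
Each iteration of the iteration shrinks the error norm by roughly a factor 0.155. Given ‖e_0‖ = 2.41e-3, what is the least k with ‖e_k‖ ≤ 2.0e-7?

After k steps, ‖e_k‖ ≈ 2.41e-3·0.155^k.
Need 0.155^k ≤ 2.0e-7/2.41e-3 = 8.29876e-05.
k ≥ ln(8.29876e-05)/ln(0.155) = -9.3968/-1.86433 = 5.040.
Smallest integer k = 6.

6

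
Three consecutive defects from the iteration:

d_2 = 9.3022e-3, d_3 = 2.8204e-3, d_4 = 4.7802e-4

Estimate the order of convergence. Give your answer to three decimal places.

1.487

p ≈ ln(d_4/d_3) / ln(d_3/d_2)
  = ln(4.7802e-4/2.8204e-3) / ln(2.8204e-3/9.3022e-3)
  = ln(0.169487) / ln(0.303197)
  = -1.774979 / -1.193373 ≈ 1.487363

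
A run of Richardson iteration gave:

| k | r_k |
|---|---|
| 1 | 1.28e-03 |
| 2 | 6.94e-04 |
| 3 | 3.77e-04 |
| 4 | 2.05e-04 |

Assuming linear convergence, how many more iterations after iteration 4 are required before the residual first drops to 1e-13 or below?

36

Rate ρ ≈ r_4/r_3 = 2.05e-04/3.77e-04 = 0.5438.
After j more steps, r_{4+j} ≈ 2.05e-04·ρ^j; need ρ^j ≤ 1e-13/2.05e-04 = 4.87805e-10.
j ≥ ln(4.87805e-10)/ln(0.5438) = -21.4411/-0.60917 = 35.197.
So 36 more iterations are needed.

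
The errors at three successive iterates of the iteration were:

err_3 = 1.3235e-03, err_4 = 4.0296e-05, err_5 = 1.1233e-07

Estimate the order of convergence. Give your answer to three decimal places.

p ≈ ln(err_5/err_4) / ln(err_4/err_3)
  = ln(1.1233e-07/4.0296e-05) / ln(4.0296e-05/1.3235e-03)
  = ln(0.00278762) / ln(0.0304465)
  = -5.882567 / -3.491784 ≈ 1.684688

1.685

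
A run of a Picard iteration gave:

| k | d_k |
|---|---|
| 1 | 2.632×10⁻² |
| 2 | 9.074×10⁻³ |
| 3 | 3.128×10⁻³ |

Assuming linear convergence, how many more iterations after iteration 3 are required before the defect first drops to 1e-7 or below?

Rate ρ ≈ d_3/d_2 = 3.128×10⁻³/9.074×10⁻³ = 0.3447.
After j more steps, d_{3+j} ≈ 3.128×10⁻³·ρ^j; need ρ^j ≤ 1e-7/3.128×10⁻³ = 3.19693e-05.
j ≥ ln(3.19693e-05)/ln(0.3447) = -10.3507/-1.06508 = 9.718.
So 10 more iterations are needed.

10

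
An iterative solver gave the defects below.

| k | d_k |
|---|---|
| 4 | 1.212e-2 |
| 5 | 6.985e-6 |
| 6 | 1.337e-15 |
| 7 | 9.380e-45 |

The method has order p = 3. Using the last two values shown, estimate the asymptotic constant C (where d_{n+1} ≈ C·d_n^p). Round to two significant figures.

3.9

C ≈ d_7 / d_6^3
  = 9.380e-45 / (1.337e-15)^3
  = 9.380e-45 / 2.38998e-45 ≈ 3.9247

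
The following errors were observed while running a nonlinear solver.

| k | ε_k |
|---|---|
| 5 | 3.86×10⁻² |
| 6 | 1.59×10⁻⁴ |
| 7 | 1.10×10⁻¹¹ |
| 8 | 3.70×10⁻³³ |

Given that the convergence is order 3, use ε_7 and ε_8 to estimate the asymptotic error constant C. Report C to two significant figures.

2.8

C ≈ ε_8 / ε_7^3
  = 3.70×10⁻³³ / (1.10×10⁻¹¹)^3
  = 3.70×10⁻³³ / 1.331e-33 ≈ 2.7799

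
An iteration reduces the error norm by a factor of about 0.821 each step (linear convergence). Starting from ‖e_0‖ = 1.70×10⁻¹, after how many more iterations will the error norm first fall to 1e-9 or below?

After k steps, ‖e_k‖ ≈ 1.70×10⁻¹·0.821^k.
Need 0.821^k ≤ 1e-9/1.70×10⁻¹ = 5.88235e-09.
k ≥ ln(5.88235e-09)/ln(0.821) = -18.9513/-0.19723 = 96.087.
Smallest integer k = 97.

97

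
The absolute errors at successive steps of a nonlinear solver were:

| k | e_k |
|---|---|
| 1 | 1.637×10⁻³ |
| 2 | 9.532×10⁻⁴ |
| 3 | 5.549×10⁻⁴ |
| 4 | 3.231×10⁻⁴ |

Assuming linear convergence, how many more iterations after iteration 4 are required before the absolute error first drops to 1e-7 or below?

15

Rate ρ ≈ e_4/e_3 = 3.231×10⁻⁴/5.549×10⁻⁴ = 0.5823.
After j more steps, e_{4+j} ≈ 3.231×10⁻⁴·ρ^j; need ρ^j ≤ 1e-7/3.231×10⁻⁴ = 0.000309502.
j ≥ ln(0.000309502)/ln(0.5823) = -8.0805/-0.54077 = 14.943.
So 15 more iterations are needed.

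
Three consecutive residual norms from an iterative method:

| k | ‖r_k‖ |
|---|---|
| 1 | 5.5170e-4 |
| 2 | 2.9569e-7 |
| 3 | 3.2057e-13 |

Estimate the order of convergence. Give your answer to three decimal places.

p ≈ ln(‖r_3‖/‖r_2‖) / ln(‖r_2‖/‖r_1‖)
  = ln(3.2057e-13/2.9569e-7) / ln(2.9569e-7/5.5170e-4)
  = ln(1.08414e-06) / ln(0.000535962)
  = -13.734724 / -7.531447 ≈ 1.823650

1.824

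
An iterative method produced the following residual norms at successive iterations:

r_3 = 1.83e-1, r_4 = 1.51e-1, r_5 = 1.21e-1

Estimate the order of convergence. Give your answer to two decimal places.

p ≈ ln(r_5/r_4) / ln(r_4/r_3)
  = ln(1.21e-1/1.51e-1) / ln(1.51e-1/1.83e-1)
  = ln(0.801325) / ln(0.825137)
  = -0.22149 / -0.19221 ≈ 1.15233

1.15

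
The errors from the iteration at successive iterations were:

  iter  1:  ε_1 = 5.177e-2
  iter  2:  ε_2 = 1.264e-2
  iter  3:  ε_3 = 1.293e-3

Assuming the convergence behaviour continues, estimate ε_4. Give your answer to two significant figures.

3.2e-5

First estimate the order: p ≈ ln(ε_3/ε_2) / ln(ε_2/ε_1) = ln(1.293e-3/1.264e-2)/ln(1.264e-2/5.177e-2) = ln(0.102294)/ln(0.244157) ≈ 1.6170.
Then ε_4 ≈ ε_3·(ε_3/ε_2)^p = 1.293e-3·(0.102294)^1.6170 = 1.293e-3·0.0250569 ≈ 3.24e-05.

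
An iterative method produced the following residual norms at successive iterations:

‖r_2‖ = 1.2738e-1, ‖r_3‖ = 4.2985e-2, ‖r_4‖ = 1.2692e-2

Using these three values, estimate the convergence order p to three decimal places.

1.123

p ≈ ln(‖r_4‖/‖r_3‖) / ln(‖r_3‖/‖r_2‖)
  = ln(1.2692e-2/4.2985e-2) / ln(4.2985e-2/1.2738e-1)
  = ln(0.295266) / ln(0.337455)
  = -1.219879 / -1.086323 ≈ 1.122943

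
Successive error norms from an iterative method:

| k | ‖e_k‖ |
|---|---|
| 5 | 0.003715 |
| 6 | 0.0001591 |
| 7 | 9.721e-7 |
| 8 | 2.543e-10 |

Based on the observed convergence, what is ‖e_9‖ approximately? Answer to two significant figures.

First estimate the order: p ≈ ln(‖e_8‖/‖e_7‖) / ln(‖e_7‖/‖e_6‖) = ln(2.543e-10/9.721e-7)/ln(9.721e-7/0.0001591) = ln(0.000261599)/ln(0.00610999) ≈ 1.6181.
Then ‖e_9‖ ≈ ‖e_8‖·(‖e_8‖/‖e_7‖)^p = 2.543e-10·(0.000261599)^1.6181 = 2.543e-10·1.59726e-06 ≈ 4.062e-16.

4.1e-16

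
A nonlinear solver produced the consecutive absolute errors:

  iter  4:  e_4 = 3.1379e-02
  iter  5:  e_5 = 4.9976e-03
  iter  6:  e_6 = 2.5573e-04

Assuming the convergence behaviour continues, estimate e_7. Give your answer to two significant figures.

First estimate the order: p ≈ ln(e_6/e_5) / ln(e_5/e_4) = ln(2.5573e-04/4.9976e-03)/ln(4.9976e-03/3.1379e-02) = ln(0.0511706)/ln(0.159266) ≈ 1.6180.
Then e_7 ≈ e_6·(e_6/e_5)^p = 2.5573e-04·(0.0511706)^1.6180 = 2.5573e-04·0.00815071 ≈ 2.084e-06.

2.1e-6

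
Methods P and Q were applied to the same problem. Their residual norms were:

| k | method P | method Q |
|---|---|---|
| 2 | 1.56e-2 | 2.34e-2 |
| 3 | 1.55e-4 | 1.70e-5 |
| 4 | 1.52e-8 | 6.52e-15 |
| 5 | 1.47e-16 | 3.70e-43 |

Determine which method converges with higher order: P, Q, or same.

Q

Method P: p ≈ ln(1.47e-16/1.52e-8)/ln(1.52e-8/1.55e-4) ≈ 2.00.
Method Q: p ≈ ln(3.70e-43/6.52e-15)/ln(6.52e-15/1.70e-5) ≈ 3.00.
Method Q has the higher order (≈3.0 vs ≈2.0).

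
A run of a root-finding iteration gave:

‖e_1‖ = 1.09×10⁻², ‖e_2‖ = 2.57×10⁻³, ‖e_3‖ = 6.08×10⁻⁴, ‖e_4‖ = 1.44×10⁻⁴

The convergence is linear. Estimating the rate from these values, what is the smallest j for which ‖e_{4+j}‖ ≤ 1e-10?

Rate ρ ≈ ‖e_4‖/‖e_3‖ = 1.44×10⁻⁴/6.08×10⁻⁴ = 0.2368.
After j more steps, ‖e_{4+j}‖ ≈ 1.44×10⁻⁴·ρ^j; need ρ^j ≤ 1e-10/1.44×10⁻⁴ = 6.94444e-07.
j ≥ ln(6.94444e-07)/ln(0.2368) = -14.1802/-1.44054 = 9.844.
So 10 more iterations are needed.

10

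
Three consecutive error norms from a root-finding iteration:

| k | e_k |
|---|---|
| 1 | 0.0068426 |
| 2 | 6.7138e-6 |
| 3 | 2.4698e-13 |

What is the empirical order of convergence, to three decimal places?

2.471

p ≈ ln(e_3/e_2) / ln(e_2/e_1)
  = ln(2.4698e-13/6.7138e-6) / ln(6.7138e-6/0.0068426)
  = ln(3.67869e-08) / ln(0.000981177)
  = -17.118124 / -6.926758 ≈ 2.471304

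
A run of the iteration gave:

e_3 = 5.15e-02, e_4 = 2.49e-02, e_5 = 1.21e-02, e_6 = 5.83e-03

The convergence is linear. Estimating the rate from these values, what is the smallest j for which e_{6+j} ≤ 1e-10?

Rate ρ ≈ e_6/e_5 = 5.83e-03/1.21e-02 = 0.4818.
After j more steps, e_{6+j} ≈ 5.83e-03·ρ^j; need ρ^j ≤ 1e-10/5.83e-03 = 1.71527e-08.
j ≥ ln(1.71527e-08)/ln(0.4818) = -17.8811/-0.73023 = 24.487.
So 25 more iterations are needed.

25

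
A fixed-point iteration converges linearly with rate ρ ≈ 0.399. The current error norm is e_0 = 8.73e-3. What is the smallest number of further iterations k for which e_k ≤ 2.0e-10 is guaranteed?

After k steps, e_k ≈ 8.73e-3·0.399^k.
Need 0.399^k ≤ 2.0e-10/8.73e-3 = 2.29095e-08.
k ≥ ln(2.29095e-08)/ln(0.399) = -17.5917/-0.91879 = 19.147.
Smallest integer k = 20.

20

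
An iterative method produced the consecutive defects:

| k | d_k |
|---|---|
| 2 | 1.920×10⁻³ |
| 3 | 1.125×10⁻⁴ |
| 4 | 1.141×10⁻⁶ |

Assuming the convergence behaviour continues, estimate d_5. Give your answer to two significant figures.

6.8e-10

First estimate the order: p ≈ ln(d_4/d_3) / ln(d_3/d_2) = ln(1.141×10⁻⁶/1.125×10⁻⁴)/ln(1.125×10⁻⁴/1.920×10⁻³) = ln(0.0101422)/ln(0.0585938) ≈ 1.6182.
Then d_5 ≈ d_4·(d_4/d_3)^p = 1.141×10⁻⁶·(0.0101422)^1.6182 = 1.141×10⁻⁶·0.00059364 ≈ 6.773e-10.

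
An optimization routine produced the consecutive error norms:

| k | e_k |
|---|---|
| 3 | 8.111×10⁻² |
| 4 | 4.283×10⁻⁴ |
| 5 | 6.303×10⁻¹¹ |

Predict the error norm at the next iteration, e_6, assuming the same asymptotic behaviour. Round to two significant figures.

First estimate the order: p ≈ ln(e_5/e_4) / ln(e_4/e_3) = ln(6.303×10⁻¹¹/4.283×10⁻⁴)/ln(4.283×10⁻⁴/8.111×10⁻²) = ln(1.47163e-07)/ln(0.00528048) ≈ 3.0001.
Then e_6 ≈ e_5·(e_5/e_4)^p = 6.303×10⁻¹¹·(1.47163e-07)^3.0001 = 6.303×10⁻¹¹·3.18209e-21 ≈ 2.006e-31.

2.0e-31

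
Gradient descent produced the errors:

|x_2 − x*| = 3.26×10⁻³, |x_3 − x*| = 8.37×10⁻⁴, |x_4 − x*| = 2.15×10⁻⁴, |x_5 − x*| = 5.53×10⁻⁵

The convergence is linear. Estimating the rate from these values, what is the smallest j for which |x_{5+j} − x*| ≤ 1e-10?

10

Rate ρ ≈ |x_5 − x*|/|x_4 − x*| = 5.53×10⁻⁵/2.15×10⁻⁴ = 0.2572.
After j more steps, |x_{5+j} − x*| ≈ 5.53×10⁻⁵·ρ^j; need ρ^j ≤ 1e-10/5.53×10⁻⁵ = 1.80832e-06.
j ≥ ln(1.80832e-06)/ln(0.2572) = -13.2231/-1.35790 = 9.738.
So 10 more iterations are needed.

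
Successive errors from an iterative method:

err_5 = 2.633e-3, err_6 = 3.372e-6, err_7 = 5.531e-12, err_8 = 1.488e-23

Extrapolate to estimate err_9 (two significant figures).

1.1e-46

First estimate the order: p ≈ ln(err_8/err_7) / ln(err_7/err_6) = ln(1.488e-23/5.531e-12)/ln(5.531e-12/3.372e-6) = ln(2.69029e-12)/ln(1.64027e-06) ≈ 2.0000.
Then err_9 ≈ err_8·(err_8/err_7)^p = 1.488e-23·(2.69029e-12)^2.0000 = 1.488e-23·7.23766e-24 ≈ 1.077e-46.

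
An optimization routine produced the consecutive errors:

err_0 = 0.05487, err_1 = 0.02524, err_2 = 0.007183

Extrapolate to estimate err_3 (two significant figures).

9.4e-4

First estimate the order: p ≈ ln(err_2/err_1) / ln(err_1/err_0) = ln(0.007183/0.02524)/ln(0.02524/0.05487) = ln(0.284588)/ln(0.459996) ≈ 1.6184.
Then err_3 ≈ err_2·(err_2/err_1)^p = 0.007183·(0.284588)^1.6184 = 0.007183·0.130829 ≈ 0.0009397.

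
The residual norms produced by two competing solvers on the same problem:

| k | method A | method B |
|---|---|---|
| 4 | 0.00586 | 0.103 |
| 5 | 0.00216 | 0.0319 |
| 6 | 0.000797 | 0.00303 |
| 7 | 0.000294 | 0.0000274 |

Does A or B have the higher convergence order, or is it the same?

Method A: p ≈ ln(0.000294/0.000797)/ln(0.000797/0.00216) ≈ 1.00.
Method B: p ≈ ln(0.0000274/0.00303)/ln(0.00303/0.0319) ≈ 2.00.
Method B has the higher order (≈2.0 vs ≈1.0).

B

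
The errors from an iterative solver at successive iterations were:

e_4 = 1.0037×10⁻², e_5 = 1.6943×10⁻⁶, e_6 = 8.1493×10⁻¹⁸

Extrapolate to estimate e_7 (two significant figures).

9.1e-52

First estimate the order: p ≈ ln(e_6/e_5) / ln(e_5/e_4) = ln(8.1493×10⁻¹⁸/1.6943×10⁻⁶)/ln(1.6943×10⁻⁶/1.0037×10⁻²) = ln(4.80983e-12)/ln(0.000168805) ≈ 3.0000.
Then e_7 ≈ e_6·(e_6/e_5)^p = 8.1493×10⁻¹⁸·(4.80983e-12)^3.0000 = 8.1493×10⁻¹⁸·1.11273e-34 ≈ 9.068e-52.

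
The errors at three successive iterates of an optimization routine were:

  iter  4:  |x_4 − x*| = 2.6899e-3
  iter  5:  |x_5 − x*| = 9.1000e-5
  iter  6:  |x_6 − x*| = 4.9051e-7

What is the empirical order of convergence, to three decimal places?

1.542

p ≈ ln(|x_6 − x*|/|x_5 − x*|) / ln(|x_5 − x*|/|x_4 − x*|)
  = ln(4.9051e-7/9.1000e-5) / ln(9.1000e-5/2.6899e-3)
  = ln(0.00539022) / ln(0.0338303)
  = -5.223169 / -3.386398 ≈ 1.542397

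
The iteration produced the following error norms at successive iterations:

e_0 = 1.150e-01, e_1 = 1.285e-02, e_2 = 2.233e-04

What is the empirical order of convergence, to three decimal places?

p ≈ ln(e_2/e_1) / ln(e_1/e_0)
  = ln(2.233e-04/1.285e-02) / ln(1.285e-02/1.150e-01)
  = ln(0.0173774) / ln(0.111739)
  = -4.052585 / -2.191589 ≈ 1.849154

1.849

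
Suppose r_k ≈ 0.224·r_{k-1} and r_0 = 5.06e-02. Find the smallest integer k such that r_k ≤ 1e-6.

8

After k steps, r_k ≈ 5.06e-02·0.224^k.
Need 0.224^k ≤ 1e-6/5.06e-02 = 1.97628e-05.
k ≥ ln(1.97628e-05)/ln(0.224) = -10.8317/-1.49611 = 7.240.
Smallest integer k = 8.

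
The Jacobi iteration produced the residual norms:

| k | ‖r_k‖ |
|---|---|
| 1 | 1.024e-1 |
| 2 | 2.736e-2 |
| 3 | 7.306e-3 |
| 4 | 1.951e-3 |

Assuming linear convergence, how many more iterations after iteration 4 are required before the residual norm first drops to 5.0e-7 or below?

7

Rate ρ ≈ ‖r_4‖/‖r_3‖ = 1.951e-3/7.306e-3 = 0.2670.
After j more steps, ‖r_{4+j}‖ ≈ 1.951e-3·ρ^j; need ρ^j ≤ 5.0e-7/1.951e-3 = 0.000256279.
j ≥ ln(0.000256279)/ln(0.2670) = -8.2692/-1.32051 = 6.262.
So 7 more iterations are needed.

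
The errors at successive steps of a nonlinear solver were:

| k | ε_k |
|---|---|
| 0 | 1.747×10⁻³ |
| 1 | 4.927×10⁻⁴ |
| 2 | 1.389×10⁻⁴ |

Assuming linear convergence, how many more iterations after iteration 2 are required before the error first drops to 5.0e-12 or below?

Rate ρ ≈ ε_2/ε_1 = 1.389×10⁻⁴/4.927×10⁻⁴ = 0.2819.
After j more steps, ε_{2+j} ≈ 1.389×10⁻⁴·ρ^j; need ρ^j ≤ 5.0e-12/1.389×10⁻⁴ = 3.59971e-08.
j ≥ ln(3.59971e-08)/ln(0.2819) = -17.1398/-1.26620 = 13.536.
So 14 more iterations are needed.

14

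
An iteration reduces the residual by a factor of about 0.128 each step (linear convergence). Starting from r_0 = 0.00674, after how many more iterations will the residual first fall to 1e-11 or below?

After k steps, r_k ≈ 0.00674·0.128^k.
Need 0.128^k ≤ 1e-11/0.00674 = 1.48368e-09.
k ≥ ln(1.48368e-09)/ln(0.128) = -20.3287/-2.05573 = 9.889.
Smallest integer k = 10.

10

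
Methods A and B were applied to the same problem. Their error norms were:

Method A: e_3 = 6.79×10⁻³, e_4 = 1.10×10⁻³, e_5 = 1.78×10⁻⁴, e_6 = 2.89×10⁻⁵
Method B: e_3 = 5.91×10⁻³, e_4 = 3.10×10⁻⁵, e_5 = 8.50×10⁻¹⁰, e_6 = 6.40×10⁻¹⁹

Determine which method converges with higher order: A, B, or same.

B

Method A: p ≈ ln(2.89×10⁻⁵/1.78×10⁻⁴)/ln(1.78×10⁻⁴/1.10×10⁻³) ≈ 1.00.
Method B: p ≈ ln(6.40×10⁻¹⁹/8.50×10⁻¹⁰)/ln(8.50×10⁻¹⁰/3.10×10⁻⁵) ≈ 2.00.
Method B has the higher order (≈2.0 vs ≈1.0).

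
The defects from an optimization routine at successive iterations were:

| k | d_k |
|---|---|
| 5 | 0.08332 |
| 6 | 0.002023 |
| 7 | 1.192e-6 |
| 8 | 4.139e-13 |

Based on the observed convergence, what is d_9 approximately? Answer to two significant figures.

5.0e-26

First estimate the order: p ≈ ln(d_8/d_7) / ln(d_7/d_6) = ln(4.139e-13/1.192e-6)/ln(1.192e-6/0.002023) = ln(3.47232e-07)/ln(0.000589224) ≈ 2.0000.
Then d_9 ≈ d_8·(d_8/d_7)^p = 4.139e-13·(3.47232e-07)^2.0000 = 4.139e-13·1.2057e-13 ≈ 4.99e-26.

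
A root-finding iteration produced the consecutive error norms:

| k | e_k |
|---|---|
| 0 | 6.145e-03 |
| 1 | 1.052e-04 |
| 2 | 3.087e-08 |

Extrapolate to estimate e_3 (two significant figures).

First estimate the order: p ≈ ln(e_2/e_1) / ln(e_1/e_0) = ln(3.087e-08/1.052e-04)/ln(1.052e-04/6.145e-03) = ln(0.000293441)/ln(0.0171196) ≈ 1.9997.
Then e_3 ≈ e_2·(e_2/e_1)^p = 3.087e-08·(0.000293441)^1.9997 = 3.087e-08·8.6318e-08 ≈ 2.665e-15.

2.7e-15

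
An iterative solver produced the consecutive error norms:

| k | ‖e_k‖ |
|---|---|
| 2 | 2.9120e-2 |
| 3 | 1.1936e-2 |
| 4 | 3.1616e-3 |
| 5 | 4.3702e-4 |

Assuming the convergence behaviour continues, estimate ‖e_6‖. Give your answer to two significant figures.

2.3e-5

First estimate the order: p ≈ ln(‖e_5‖/‖e_4‖) / ln(‖e_4‖/‖e_3‖) = ln(4.3702e-4/3.1616e-3)/ln(3.1616e-3/1.1936e-2) = ln(0.138227)/ln(0.264879) ≈ 1.4896.
Then ‖e_6‖ ≈ ‖e_5‖·(‖e_5‖/‖e_4‖)^p = 4.3702e-4·(0.138227)^1.4896 = 4.3702e-4·0.0524599 ≈ 2.293e-05.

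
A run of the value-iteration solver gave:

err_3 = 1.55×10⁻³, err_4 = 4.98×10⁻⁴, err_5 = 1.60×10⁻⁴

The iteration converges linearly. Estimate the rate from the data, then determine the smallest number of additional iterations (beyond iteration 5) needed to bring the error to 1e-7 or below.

7

Rate ρ ≈ err_5/err_4 = 1.60×10⁻⁴/4.98×10⁻⁴ = 0.3213.
After j more steps, err_{5+j} ≈ 1.60×10⁻⁴·ρ^j; need ρ^j ≤ 1e-7/1.60×10⁻⁴ = 0.000625.
j ≥ ln(0.000625)/ln(0.3213) = -7.3778/-1.13538 = 6.498.
So 7 more iterations are needed.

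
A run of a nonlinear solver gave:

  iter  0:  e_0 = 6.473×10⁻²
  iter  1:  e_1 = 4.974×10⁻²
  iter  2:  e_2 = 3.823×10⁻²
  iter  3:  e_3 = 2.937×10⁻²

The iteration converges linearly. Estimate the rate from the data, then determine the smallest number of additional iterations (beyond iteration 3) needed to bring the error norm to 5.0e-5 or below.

25

Rate ρ ≈ e_3/e_2 = 2.937×10⁻²/3.823×10⁻² = 0.7682.
After j more steps, e_{3+j} ≈ 2.937×10⁻²·ρ^j; need ρ^j ≤ 5.0e-5/2.937×10⁻² = 0.00170242.
j ≥ ln(0.00170242)/ln(0.7682) = -6.3757/-0.26371 = 24.177.
So 25 more iterations are needed.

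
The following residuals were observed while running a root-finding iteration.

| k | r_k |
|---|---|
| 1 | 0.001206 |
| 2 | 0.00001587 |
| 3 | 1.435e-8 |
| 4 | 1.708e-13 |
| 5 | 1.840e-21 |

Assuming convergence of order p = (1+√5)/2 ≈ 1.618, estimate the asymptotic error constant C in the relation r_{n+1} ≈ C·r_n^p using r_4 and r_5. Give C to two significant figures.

C ≈ r_5 / r_4^1.618
  = 1.840e-21 / (1.708e-13)^1.618
  = 1.840e-21 / 2.1987e-21 ≈ 0.83686

0.84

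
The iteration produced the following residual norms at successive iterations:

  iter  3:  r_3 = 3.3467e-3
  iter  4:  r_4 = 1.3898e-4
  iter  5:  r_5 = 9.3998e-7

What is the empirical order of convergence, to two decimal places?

1.57

p ≈ ln(r_5/r_4) / ln(r_4/r_3)
  = ln(9.3998e-7/1.3898e-4) / ln(1.3898e-4/3.3467e-3)
  = ln(0.00676342) / ln(0.0415275)
  = -4.99623 / -3.18140 ≈ 1.57045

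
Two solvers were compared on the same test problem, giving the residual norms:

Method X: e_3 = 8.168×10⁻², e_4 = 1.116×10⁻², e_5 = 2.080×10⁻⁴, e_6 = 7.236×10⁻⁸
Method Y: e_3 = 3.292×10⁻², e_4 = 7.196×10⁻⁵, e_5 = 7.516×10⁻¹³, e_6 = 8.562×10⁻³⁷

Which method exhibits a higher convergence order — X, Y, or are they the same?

Method X: p ≈ ln(7.236×10⁻⁸/2.080×10⁻⁴)/ln(2.080×10⁻⁴/1.116×10⁻²) ≈ 2.00.
Method Y: p ≈ ln(8.562×10⁻³⁷/7.516×10⁻¹³)/ln(7.516×10⁻¹³/7.196×10⁻⁵) ≈ 3.00.
Method Y has the higher order (≈3.0 vs ≈2.0).

Y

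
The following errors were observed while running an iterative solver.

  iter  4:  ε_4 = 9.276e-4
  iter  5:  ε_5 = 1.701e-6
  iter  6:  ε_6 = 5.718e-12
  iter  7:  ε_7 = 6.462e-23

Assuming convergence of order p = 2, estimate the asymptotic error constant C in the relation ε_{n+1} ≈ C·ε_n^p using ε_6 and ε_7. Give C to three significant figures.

C ≈ ε_7 / ε_6^2
  = 6.462e-23 / (5.718e-12)^2
  = 6.462e-23 / 3.26955e-23 ≈ 1.9764

1.98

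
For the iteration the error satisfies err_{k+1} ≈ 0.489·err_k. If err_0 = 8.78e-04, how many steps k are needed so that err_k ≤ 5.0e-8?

14

After k steps, err_k ≈ 8.78e-04·0.489^k.
Need 0.489^k ≤ 5.0e-8/8.78e-04 = 5.69476e-05.
k ≥ ln(5.69476e-05)/ln(0.489) = -9.7734/-0.71539 = 13.662.
Smallest integer k = 14.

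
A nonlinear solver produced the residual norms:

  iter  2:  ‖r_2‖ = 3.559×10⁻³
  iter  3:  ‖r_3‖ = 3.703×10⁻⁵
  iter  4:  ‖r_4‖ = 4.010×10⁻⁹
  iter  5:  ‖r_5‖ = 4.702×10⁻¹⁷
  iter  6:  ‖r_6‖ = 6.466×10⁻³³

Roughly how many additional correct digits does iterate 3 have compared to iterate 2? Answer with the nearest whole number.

2

Digits gained ≈ log₁₀(‖r_2‖/‖r_3‖) = log₁₀(3.559×10⁻³/3.703×10⁻⁵) = log₁₀(96.1113) ≈ 1.983.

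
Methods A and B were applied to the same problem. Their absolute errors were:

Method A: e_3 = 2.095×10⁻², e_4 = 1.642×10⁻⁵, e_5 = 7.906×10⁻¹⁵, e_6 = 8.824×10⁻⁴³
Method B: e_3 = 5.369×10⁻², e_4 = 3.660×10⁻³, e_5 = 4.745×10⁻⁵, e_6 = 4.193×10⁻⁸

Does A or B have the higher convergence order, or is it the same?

A

Method A: p ≈ ln(8.824×10⁻⁴³/7.906×10⁻¹⁵)/ln(7.906×10⁻¹⁵/1.642×10⁻⁵) ≈ 3.00.
Method B: p ≈ ln(4.193×10⁻⁸/4.745×10⁻⁵)/ln(4.745×10⁻⁵/3.660×10⁻³) ≈ 1.62.
Method A has the higher order (≈3.0 vs ≈1.6).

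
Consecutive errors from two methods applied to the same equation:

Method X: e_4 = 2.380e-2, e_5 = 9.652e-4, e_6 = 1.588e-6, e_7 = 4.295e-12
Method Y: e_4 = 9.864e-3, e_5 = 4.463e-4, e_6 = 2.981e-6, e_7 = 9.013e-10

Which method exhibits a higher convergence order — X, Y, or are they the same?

X

Method X: p ≈ ln(4.295e-12/1.588e-6)/ln(1.588e-6/9.652e-4) ≈ 2.00.
Method Y: p ≈ ln(9.013e-10/2.981e-6)/ln(2.981e-6/4.463e-4) ≈ 1.62.
Method X has the higher order (≈2.0 vs ≈1.6).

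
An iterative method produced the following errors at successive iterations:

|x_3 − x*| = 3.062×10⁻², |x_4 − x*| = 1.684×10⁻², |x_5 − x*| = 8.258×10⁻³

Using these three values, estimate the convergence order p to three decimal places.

1.192

p ≈ ln(|x_5 − x*|/|x_4 − x*|) / ln(|x_4 − x*|/|x_3 − x*|)
  = ln(8.258×10⁻³/1.684×10⁻²) / ln(1.684×10⁻²/3.062×10⁻²)
  = ln(0.49038) / ln(0.549967)
  = -0.712575 / -0.597897 ≈ 1.191802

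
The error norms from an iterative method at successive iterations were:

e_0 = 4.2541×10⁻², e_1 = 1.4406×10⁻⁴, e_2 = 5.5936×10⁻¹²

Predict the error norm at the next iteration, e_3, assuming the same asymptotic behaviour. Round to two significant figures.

3.3e-34

First estimate the order: p ≈ ln(e_2/e_1) / ln(e_1/e_0) = ln(5.5936×10⁻¹²/1.4406×10⁻⁴)/ln(1.4406×10⁻⁴/4.2541×10⁻²) = ln(3.88283e-08)/ln(0.00338638) ≈ 3.0000.
Then e_3 ≈ e_2·(e_2/e_1)^p = 5.5936×10⁻¹²·(3.88283e-08)^3.0000 = 5.5936×10⁻¹²·5.8539e-23 ≈ 3.274e-34.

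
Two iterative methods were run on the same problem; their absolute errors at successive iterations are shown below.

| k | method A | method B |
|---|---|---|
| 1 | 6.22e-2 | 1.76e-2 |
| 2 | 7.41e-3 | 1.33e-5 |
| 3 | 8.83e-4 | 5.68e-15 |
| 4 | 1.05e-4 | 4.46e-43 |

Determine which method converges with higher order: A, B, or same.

Method A: p ≈ ln(1.05e-4/8.83e-4)/ln(8.83e-4/7.41e-3) ≈ 1.00.
Method B: p ≈ ln(4.46e-43/5.68e-15)/ln(5.68e-15/1.33e-5) ≈ 3.00.
Method B has the higher order (≈3.0 vs ≈1.0).

B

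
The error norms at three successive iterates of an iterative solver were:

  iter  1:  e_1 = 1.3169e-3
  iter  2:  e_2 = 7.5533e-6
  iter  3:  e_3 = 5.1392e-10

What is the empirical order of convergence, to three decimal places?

p ≈ ln(e_3/e_2) / ln(e_2/e_1)
  = ln(5.1392e-10/7.5533e-6) / ln(7.5533e-6/1.3169e-3)
  = ln(6.80391e-05) / ln(0.00573567)
  = -9.595428 / -5.161051 ≈ 1.859200

1.859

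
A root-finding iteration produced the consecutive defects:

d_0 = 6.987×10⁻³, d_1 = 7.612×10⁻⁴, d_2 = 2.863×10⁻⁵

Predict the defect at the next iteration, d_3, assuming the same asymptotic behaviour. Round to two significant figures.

2.2e-7

First estimate the order: p ≈ ln(d_2/d_1) / ln(d_1/d_0) = ln(2.863×10⁻⁵/7.612×10⁻⁴)/ln(7.612×10⁻⁴/6.987×10⁻³) = ln(0.0376117)/ln(0.108945) ≈ 1.4797.
Then d_3 ≈ d_2·(d_2/d_1)^p = 2.863×10⁻⁵·(0.0376117)^1.4797 = 2.863×10⁻⁵·0.0077966 ≈ 2.232e-07.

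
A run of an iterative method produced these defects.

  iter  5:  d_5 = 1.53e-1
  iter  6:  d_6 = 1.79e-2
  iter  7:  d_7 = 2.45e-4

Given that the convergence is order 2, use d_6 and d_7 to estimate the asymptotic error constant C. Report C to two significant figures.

0.76

C ≈ d_7 / d_6^2
  = 2.45e-4 / (1.79e-2)^2
  = 2.45e-4 / 0.00032041 ≈ 0.76465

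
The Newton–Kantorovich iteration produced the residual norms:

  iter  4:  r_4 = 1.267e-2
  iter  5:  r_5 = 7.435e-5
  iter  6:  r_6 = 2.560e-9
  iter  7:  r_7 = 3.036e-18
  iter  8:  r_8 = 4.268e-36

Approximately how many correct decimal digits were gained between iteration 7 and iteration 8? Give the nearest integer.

18

Digits gained ≈ log₁₀(r_7/r_8) = log₁₀(3.036e-18/4.268e-36) = log₁₀(7.1134e+17) ≈ 17.852.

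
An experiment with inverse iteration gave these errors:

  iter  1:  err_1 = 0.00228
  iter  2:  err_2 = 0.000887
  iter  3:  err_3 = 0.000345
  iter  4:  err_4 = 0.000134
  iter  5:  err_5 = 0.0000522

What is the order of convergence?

1

Consecutive ratios: err_5/err_4 = 0.0000522/0.000134 = 0.389552, err_4/err_3 = 0.000134/0.000345 = 0.388406.
p ≈ ln(0.389552)/ln(0.388406) = -0.9428/-0.9457 ≈ 1.00.
So the convergence is linear (order 1).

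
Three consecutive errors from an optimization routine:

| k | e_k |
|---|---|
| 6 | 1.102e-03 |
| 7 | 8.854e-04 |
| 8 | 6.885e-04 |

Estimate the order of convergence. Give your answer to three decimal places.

p ≈ ln(e_8/e_7) / ln(e_7/e_6)
  = ln(6.885e-04/8.854e-04) / ln(8.854e-04/1.102e-03)
  = ln(0.777615) / ln(0.803448)
  = -0.251524 / -0.218843 ≈ 1.149335

1.149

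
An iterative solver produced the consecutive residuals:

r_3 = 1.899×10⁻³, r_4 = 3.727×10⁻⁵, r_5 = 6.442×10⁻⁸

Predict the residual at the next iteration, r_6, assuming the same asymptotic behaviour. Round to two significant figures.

2.2e-12

First estimate the order: p ≈ ln(r_5/r_4) / ln(r_4/r_3) = ln(6.442×10⁻⁸/3.727×10⁻⁵)/ln(3.727×10⁻⁵/1.899×10⁻³) = ln(0.00172847)/ln(0.0196261) ≈ 1.6181.
Then r_6 ≈ r_5·(r_5/r_4)^p = 6.442×10⁻⁸·(0.00172847)^1.6181 = 6.442×10⁻⁸·3.39048e-05 ≈ 2.184e-12.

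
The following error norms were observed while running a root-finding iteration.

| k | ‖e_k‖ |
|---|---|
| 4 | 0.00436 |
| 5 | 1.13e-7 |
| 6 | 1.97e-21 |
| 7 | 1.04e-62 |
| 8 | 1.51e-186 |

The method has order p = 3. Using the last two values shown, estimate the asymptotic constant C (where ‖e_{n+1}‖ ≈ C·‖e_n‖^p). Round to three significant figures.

1.34

C ≈ ‖e_8‖ / ‖e_7‖^3
  = 1.51e-186 / (1.04e-62)^3
  = 1.51e-186 / 1.12486e-186 ≈ 1.3424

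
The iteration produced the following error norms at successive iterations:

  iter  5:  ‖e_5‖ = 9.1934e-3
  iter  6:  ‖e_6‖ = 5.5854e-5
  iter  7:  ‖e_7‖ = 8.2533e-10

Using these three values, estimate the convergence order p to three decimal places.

2.179

p ≈ ln(‖e_7‖/‖e_6‖) / ln(‖e_6‖/‖e_5‖)
  = ln(8.2533e-10/5.5854e-5) / ln(5.5854e-5/9.1934e-3)
  = ln(1.47766e-05) / ln(0.00607545)
  = -11.122466 / -5.103499 ≈ 2.179380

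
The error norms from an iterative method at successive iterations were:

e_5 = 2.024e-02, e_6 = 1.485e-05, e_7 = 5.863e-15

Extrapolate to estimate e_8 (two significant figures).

First estimate the order: p ≈ ln(e_7/e_6) / ln(e_6/e_5) = ln(5.863e-15/1.485e-05)/ln(1.485e-05/2.024e-02) = ln(3.94815e-10)/ln(0.000733696) ≈ 3.0000.
Then e_8 ≈ e_7·(e_7/e_6)^p = 5.863e-15·(3.94815e-10)^3.0000 = 5.863e-15·6.15433e-29 ≈ 3.608e-43.

3.6e-43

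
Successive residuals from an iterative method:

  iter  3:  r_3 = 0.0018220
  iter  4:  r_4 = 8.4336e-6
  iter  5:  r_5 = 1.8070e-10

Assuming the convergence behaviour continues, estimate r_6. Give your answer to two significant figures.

First estimate the order: p ≈ ln(r_5/r_4) / ln(r_4/r_3) = ln(1.8070e-10/8.4336e-6)/ln(8.4336e-6/0.0018220) = ln(2.14262e-05)/ln(0.00462876) ≈ 2.0000.
Then r_6 ≈ r_5·(r_5/r_4)^p = 1.8070e-10·(2.14262e-05)^2.0000 = 1.8070e-10·4.59082e-10 ≈ 8.296e-20.

8.3e-20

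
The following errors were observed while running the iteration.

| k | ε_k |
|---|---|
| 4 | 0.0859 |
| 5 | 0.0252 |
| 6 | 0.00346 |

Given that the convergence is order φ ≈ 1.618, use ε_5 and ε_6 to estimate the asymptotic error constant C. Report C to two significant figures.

1.3

C ≈ ε_6 / ε_5^1.618
  = 0.00346 / (0.0252)^1.618
  = 0.00346 / 0.00259099 ≈ 1.3354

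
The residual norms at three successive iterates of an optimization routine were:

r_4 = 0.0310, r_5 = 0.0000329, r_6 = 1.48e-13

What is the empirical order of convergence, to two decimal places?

2.81

p ≈ ln(r_6/r_5) / ln(r_5/r_4)
  = ln(1.48e-13/0.0000329) / ln(0.0000329/0.0310)
  = ln(4.49848e-09) / ln(0.00106129)
  = -19.21953 / -6.84827 ≈ 2.80648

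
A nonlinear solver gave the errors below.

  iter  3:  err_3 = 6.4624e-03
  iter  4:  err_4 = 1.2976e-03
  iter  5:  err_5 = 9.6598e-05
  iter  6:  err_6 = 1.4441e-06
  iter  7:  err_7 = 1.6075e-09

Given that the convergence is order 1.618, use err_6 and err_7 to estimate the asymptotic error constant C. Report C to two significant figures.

4.5

C ≈ err_7 / err_6^1.618
  = 1.6075e-09 / (1.4441e-06)^1.618
  = 1.6075e-09 / 3.55e-10 ≈ 4.5282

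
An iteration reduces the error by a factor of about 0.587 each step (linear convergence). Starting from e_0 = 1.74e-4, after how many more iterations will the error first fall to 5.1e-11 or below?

After k steps, e_k ≈ 1.74e-4·0.587^k.
Need 0.587^k ≤ 5.1e-11/1.74e-4 = 2.93103e-07.
k ≥ ln(2.93103e-07)/ln(0.587) = -15.0427/-0.53273 = 28.237.
Smallest integer k = 29.

29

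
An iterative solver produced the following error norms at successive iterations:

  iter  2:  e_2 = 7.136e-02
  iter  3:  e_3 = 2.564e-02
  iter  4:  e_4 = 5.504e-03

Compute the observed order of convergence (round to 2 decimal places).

1.50

p ≈ ln(e_4/e_3) / ln(e_3/e_2)
  = ln(5.504e-03/2.564e-02) / ln(2.564e-02/7.136e-02)
  = ln(0.214665) / ln(0.359305)
  = -1.53868 / -1.02358 ≈ 1.50323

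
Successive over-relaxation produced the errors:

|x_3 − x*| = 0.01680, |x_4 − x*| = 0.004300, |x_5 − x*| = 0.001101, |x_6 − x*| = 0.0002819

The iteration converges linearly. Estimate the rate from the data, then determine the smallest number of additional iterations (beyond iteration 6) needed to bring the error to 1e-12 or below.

Rate ρ ≈ |x_6 − x*|/|x_5 − x*| = 0.0002819/0.001101 = 0.2560.
After j more steps, |x_{6+j} − x*| ≈ 0.0002819·ρ^j; need ρ^j ≤ 1e-12/0.0002819 = 3.54736e-09.
j ≥ ln(3.54736e-09)/ln(0.2560) = -19.4571/-1.36258 = 14.280.
So 15 more iterations are needed.

15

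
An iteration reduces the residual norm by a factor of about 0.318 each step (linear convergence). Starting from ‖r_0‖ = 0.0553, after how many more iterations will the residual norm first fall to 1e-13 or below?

After k steps, ‖r_k‖ ≈ 0.0553·0.318^k.
Need 0.318^k ≤ 1e-13/0.0553 = 1.80832e-12.
k ≥ ln(1.80832e-12)/ln(0.318) = -27.0386/-1.14570 = 23.600.
Smallest integer k = 24.

24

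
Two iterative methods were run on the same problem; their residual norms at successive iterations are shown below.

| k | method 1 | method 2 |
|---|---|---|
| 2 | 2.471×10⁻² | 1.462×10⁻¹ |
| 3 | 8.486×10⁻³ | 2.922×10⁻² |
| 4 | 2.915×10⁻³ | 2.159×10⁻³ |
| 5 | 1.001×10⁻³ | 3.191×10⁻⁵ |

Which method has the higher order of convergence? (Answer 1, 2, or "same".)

Method 1: p ≈ ln(1.001×10⁻³/2.915×10⁻³)/ln(2.915×10⁻³/8.486×10⁻³) ≈ 1.00.
Method 2: p ≈ ln(3.191×10⁻⁵/2.159×10⁻³)/ln(2.159×10⁻³/2.922×10⁻²) ≈ 1.62.
Method 2 has the higher order (≈1.6 vs ≈1.0).

2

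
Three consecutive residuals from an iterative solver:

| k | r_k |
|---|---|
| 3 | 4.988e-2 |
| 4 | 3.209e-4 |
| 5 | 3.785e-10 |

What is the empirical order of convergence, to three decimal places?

p ≈ ln(r_5/r_4) / ln(r_4/r_3)
  = ln(3.785e-10/3.209e-4) / ln(3.209e-4/4.988e-2)
  = ln(1.1795e-06) / ln(0.00643344)
  = -13.650420 / -5.046246 ≈ 2.705064

2.705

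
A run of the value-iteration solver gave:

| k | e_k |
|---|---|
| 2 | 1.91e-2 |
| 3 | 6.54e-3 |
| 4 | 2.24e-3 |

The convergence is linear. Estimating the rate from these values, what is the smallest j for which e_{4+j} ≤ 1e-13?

Rate ρ ≈ e_4/e_3 = 2.24e-3/6.54e-3 = 0.3425.
After j more steps, e_{4+j} ≈ 2.24e-3·ρ^j; need ρ^j ≤ 1e-13/2.24e-3 = 4.46429e-11.
j ≥ ln(4.46429e-11)/ln(0.3425) = -23.8323/-1.07148 = 22.242.
So 23 more iterations are needed.

23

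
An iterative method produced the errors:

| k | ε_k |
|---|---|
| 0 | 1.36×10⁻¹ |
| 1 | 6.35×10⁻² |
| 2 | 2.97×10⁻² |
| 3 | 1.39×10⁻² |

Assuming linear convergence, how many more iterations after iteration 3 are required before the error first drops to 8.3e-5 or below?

7

Rate ρ ≈ ε_3/ε_2 = 1.39×10⁻²/2.97×10⁻² = 0.4680.
After j more steps, ε_{3+j} ≈ 1.39×10⁻²·ρ^j; need ρ^j ≤ 8.3e-5/1.39×10⁻² = 0.00597122.
j ≥ ln(0.00597122)/ln(0.4680) = -5.1208/-0.75929 = 6.744.
So 7 more iterations are needed.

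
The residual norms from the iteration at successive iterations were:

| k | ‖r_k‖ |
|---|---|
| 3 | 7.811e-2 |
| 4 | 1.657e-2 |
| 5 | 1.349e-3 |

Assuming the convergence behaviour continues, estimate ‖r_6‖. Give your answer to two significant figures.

First estimate the order: p ≈ ln(‖r_5‖/‖r_4‖) / ln(‖r_4‖/‖r_3‖) = ln(1.349e-3/1.657e-2)/ln(1.657e-2/7.811e-2) = ln(0.0814122)/ln(0.212137) ≈ 1.6177.
Then ‖r_6‖ ≈ ‖r_5‖·(‖r_5‖/‖r_4‖)^p = 1.349e-3·(0.0814122)^1.6177 = 1.349e-3·0.0172911 ≈ 2.333e-05.

2.3e-5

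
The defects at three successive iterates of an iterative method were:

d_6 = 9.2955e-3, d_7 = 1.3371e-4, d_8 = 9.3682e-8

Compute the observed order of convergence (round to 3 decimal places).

p ≈ ln(d_8/d_7) / ln(d_7/d_6)
  = ln(9.3682e-8/1.3371e-4) / ln(1.3371e-4/9.2955e-3)
  = ln(0.000700636) / ln(0.0143844)
  = -7.263522 / -4.241611 ≈ 1.712444

1.712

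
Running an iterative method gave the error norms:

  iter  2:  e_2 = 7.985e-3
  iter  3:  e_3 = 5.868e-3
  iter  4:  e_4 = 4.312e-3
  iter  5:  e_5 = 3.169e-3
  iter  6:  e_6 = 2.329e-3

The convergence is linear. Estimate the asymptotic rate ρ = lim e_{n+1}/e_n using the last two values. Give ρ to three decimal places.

0.735

ρ ≈ e_6/e_5 = 2.329e-3/3.169e-3 = 0.73493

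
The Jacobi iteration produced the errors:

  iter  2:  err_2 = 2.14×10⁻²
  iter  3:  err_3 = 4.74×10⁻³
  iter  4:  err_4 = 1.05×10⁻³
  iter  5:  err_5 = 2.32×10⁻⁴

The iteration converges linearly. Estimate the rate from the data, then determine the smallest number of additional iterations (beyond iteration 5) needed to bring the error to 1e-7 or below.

Rate ρ ≈ err_5/err_4 = 2.32×10⁻⁴/1.05×10⁻³ = 0.2210.
After j more steps, err_{5+j} ≈ 2.32×10⁻⁴·ρ^j; need ρ^j ≤ 1e-7/2.32×10⁻⁴ = 0.000431034.
j ≥ ln(0.000431034)/ln(0.2210) = -7.7493/-1.50959 = 5.133.
So 6 more iterations are needed.

6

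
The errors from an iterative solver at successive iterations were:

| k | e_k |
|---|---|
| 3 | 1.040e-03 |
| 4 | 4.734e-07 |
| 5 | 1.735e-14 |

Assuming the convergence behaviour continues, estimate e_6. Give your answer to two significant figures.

First estimate the order: p ≈ ln(e_5/e_4) / ln(e_4/e_3) = ln(1.735e-14/4.734e-07)/ln(4.734e-07/1.040e-03) = ln(3.66498e-08)/ln(0.000455192) ≈ 2.2251.
Then e_6 ≈ e_5·(e_5/e_4)^p = 1.735e-14·(3.66498e-08)^2.2251 = 1.735e-14·2.84653e-17 ≈ 4.939e-31.

4.9e-31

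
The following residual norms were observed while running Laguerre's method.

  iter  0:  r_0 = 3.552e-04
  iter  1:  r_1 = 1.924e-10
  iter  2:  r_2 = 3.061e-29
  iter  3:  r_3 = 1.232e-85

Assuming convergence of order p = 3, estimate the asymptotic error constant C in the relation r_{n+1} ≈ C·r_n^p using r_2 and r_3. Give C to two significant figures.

C ≈ r_3 / r_2^3
  = 1.232e-85 / (3.061e-29)^3
  = 1.232e-85 / 2.86807e-86 ≈ 4.2956

4.3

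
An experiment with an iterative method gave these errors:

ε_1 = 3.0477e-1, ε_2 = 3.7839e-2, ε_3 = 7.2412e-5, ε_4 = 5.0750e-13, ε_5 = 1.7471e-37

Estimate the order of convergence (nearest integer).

3

Consecutive ratios: ε_5/ε_4 = 1.7471e-37/5.0750e-13 = 3.44256e-25, ε_4/ε_3 = 5.0750e-13/7.2412e-5 = 7.00851e-09.
p ≈ ln(3.44256e-25)/ln(7.00851e-09) = -56.3284/-18.7761 ≈ 3.00.
So the convergence is cubic (order 3).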